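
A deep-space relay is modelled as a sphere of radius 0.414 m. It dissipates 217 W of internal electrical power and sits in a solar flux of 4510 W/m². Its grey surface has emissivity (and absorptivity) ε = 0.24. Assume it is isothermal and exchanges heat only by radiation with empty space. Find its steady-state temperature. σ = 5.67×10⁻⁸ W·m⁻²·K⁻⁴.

T ≈ 406 K

At steady state, absorbed solar power + internal power = radiated power.
Absorbed: α·S·A_cross = 0.24·4510·0.5385 = 582.8 W (cross-section πr²).
Total input = 582.8 + 217 = 799.8 W.
Radiated: εσ·A_surf·T⁴ with A_surf = 4πr² = 2.154 m².
T⁴ = 799.8/(0.24·5.67×10⁻⁸·2.154) = 2.729×10¹⁰ K⁴.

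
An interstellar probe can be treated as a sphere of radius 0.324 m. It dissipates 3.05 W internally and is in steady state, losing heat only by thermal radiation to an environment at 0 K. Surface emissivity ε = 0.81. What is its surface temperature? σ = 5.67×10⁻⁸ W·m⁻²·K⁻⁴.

Steady state: internal power = radiated power, P = εσA T⁴.
Radiating area A = 4πr² = 1.319 m².
T⁴ = P/(εσA) = 3.05/(0.81·5.67×10⁻⁸·1.319) = 5.034×10⁷ K⁴.
T = (5.034×10⁷)^(1/4).

T ≈ 84.2 K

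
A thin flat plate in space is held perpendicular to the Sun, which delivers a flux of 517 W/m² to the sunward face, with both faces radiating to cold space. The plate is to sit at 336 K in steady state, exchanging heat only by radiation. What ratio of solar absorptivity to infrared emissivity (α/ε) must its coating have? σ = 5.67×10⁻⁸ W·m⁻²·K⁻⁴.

Balance: αS·A = εσ·2A·T⁴ ⇒ α/ε = 2σT⁴/S.
α/ε = 2·5.67×10⁻⁸·(336)⁴/517 = 2·5.67×10⁻⁸·1.275×10¹⁰/517.

α/ε ≈ 2.80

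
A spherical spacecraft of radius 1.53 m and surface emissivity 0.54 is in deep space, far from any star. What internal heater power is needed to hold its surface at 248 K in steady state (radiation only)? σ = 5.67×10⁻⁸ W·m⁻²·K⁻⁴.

P = εσ·4πr²·T⁴.
4πr² = 29.42 m²; T⁴ = 3.783×10⁹ K⁴.
P = 0.54·5.67×10⁻⁸·29.42·3.783×10⁹.

P ≈ 3410 W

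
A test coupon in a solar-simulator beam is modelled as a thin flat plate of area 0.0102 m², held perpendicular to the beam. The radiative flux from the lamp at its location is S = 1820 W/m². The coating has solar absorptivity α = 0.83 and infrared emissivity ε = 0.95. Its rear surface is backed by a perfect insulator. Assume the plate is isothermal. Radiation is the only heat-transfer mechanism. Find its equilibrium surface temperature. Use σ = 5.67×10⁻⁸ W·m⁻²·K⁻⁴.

At equilibrium, absorbed power = emitted power.
Absorbing cross-section = A = 0.01020 m²; emitting surface = A = 0.01020 m² (ratio 1).
αS·A_cross = εσ·A_surf·T⁴  ⇒  T⁴ = αS/(ε·1σ).
T⁴ = 0.830·1820/(0.95·1·5.67×10⁻⁸) = 2.804×10¹⁰ K⁴.
T = (2.804×10¹⁰)^(1/4).

T ≈ 409 K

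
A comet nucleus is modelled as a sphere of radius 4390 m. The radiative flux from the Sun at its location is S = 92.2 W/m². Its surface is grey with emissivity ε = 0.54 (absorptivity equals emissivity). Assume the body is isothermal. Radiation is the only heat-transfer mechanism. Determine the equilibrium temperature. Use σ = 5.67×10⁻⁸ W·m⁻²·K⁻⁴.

At equilibrium, absorbed power = emitted power.
Absorbing cross-section = πr² = 6.055×10⁷ m²; emitting surface = 4πr² = 2.422×10⁸ m² (ratio 4).
εS·A_cross = εσ·A_surf·T⁴  ⇒  T⁴ = S/(4σ)   (ε cancels).
T⁴ = 92.2/(4·5.67×10⁻⁸) = 4.065×10⁸ K⁴.
T = (4.065×10⁸)^(1/4).

T ≈ 142 K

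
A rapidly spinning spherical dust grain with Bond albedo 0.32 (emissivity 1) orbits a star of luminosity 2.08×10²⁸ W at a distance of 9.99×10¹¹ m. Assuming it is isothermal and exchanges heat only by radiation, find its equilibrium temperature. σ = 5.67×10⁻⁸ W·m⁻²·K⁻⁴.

First find the stellar flux at distance d: S = L/(4πd²) = 2.08×10²⁸/(4π·(9.99×10¹¹)²) = 1659 W/m².
For an isothermal sphere, absorbed (1−a)S·πr² = emitted σ·4πr²·T⁴, so T⁴ = (1−a)S/(4σ).
T⁴ = 0.680·1659/(4·5.67×10⁻⁸) = 4.973×10⁹ K⁴.

T ≈ 266 K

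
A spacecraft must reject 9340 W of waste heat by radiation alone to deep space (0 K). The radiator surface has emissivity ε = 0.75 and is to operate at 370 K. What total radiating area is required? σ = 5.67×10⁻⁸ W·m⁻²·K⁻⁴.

P = εσA T⁴ ⇒ A = P/(εσT⁴).
T⁴ = 1.874×10¹⁰ K⁴.
A = 9340/(0.75 × 5.67×10⁻⁸ × 1.874×10¹⁰).

A ≈ 11.7 m²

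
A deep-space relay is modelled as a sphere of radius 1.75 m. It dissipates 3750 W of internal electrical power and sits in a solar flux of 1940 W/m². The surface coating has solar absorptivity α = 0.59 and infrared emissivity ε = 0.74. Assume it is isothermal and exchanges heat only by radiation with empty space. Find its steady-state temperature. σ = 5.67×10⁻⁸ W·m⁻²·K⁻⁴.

T ≈ 309 K

At steady state, absorbed solar power + internal power = radiated power.
Absorbed: α·S·A_cross = 0.59·1940·9.621 = 11010 W (cross-section πr²).
Total input = 11010 + 3750 = 14760 W.
Radiated: εσ·A_surf·T⁴ with A_surf = 4πr² = 38.48 m².
T⁴ = 14760/(0.74·5.67×10⁻⁸·38.48) = 9.142×10⁹ K⁴.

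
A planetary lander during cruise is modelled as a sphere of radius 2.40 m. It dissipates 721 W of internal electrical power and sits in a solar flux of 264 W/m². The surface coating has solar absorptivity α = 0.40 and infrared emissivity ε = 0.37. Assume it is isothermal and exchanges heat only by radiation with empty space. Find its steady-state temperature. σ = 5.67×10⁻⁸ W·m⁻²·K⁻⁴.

At steady state, absorbed solar power + internal power = radiated power.
Absorbed: α·S·A_cross = 0.40·264·18.10 = 1911 W (cross-section πr²).
Total input = 1911 + 721 = 2632 W.
Radiated: εσ·A_surf·T⁴ with A_surf = 4πr² = 72.38 m².
T⁴ = 2632/(0.37·5.67×10⁻⁸·72.38) = 1.733×10⁹ K⁴.

T ≈ 204 K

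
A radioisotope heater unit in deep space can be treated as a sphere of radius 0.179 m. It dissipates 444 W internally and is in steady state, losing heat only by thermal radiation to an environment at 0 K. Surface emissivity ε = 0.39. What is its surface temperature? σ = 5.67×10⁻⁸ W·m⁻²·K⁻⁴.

T ≈ 473 K

Steady state: internal power = radiated power, P = εσA T⁴.
Radiating area A = 4πr² = 0.4026 m².
T⁴ = P/(εσA) = 444/(0.39·5.67×10⁻⁸·0.4026) = 4.987×10¹⁰ K⁴.
T = (4.987×10¹⁰)^(1/4).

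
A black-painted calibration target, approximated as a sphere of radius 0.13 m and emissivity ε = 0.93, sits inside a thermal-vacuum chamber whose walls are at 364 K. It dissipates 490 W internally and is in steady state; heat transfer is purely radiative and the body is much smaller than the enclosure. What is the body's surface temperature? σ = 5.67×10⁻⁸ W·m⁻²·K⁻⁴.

T ≈ 498 K

For a small grey body in a large enclosure, net radiated power = εσA(T⁴ − T_w⁴).
Steady state: P = εσA(T⁴ − T_w⁴) with A = 4πr² = 0.2124 m².
T⁴ = P/(εσA) + T_w⁴ = 490/(0.93·5.67×10⁻⁸·0.2124) + (364)⁴
    = 4.376×10¹⁰ + 1.756×10¹⁰ = 6.131×10¹⁰ K⁴.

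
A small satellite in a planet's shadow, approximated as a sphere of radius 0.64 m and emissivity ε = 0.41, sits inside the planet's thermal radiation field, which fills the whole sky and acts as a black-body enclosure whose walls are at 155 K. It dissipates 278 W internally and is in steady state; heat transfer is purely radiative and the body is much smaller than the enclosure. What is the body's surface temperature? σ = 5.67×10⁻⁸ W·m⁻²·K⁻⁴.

T ≈ 232 K

For a small grey body in a large enclosure, net radiated power = εσA(T⁴ − T_w⁴).
Steady state: P = εσA(T⁴ − T_w⁴) with A = 4πr² = 5.147 m².
T⁴ = P/(εσA) + T_w⁴ = 278/(0.41·5.67×10⁻⁸·5.147) + (155)⁴
    = 2.323×10⁹ + 5.772×10⁸ = 2.901×10⁹ K⁴.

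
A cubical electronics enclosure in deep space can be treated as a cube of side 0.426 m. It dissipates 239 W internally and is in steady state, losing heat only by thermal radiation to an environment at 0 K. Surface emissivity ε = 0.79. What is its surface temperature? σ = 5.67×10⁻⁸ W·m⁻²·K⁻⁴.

T ≈ 265 K

Steady state: internal power = radiated power, P = εσA T⁴.
Radiating area A = 6L² = 1.089 m².
T⁴ = P/(εσA) = 239/(0.79·5.67×10⁻⁸·1.089) = 4.900×10⁹ K⁴.
T = (4.900×10⁹)^(1/4).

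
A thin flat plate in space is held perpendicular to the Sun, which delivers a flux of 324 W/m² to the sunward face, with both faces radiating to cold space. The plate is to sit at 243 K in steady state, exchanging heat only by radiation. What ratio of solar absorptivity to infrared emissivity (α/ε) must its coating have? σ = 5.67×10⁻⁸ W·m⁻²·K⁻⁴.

α/ε ≈ 1.22

Balance: αS·A = εσ·2A·T⁴ ⇒ α/ε = 2σT⁴/S.
α/ε = 2·5.67×10⁻⁸·(243)⁴/324 = 2·5.67×10⁻⁸·3.487×10⁹/324.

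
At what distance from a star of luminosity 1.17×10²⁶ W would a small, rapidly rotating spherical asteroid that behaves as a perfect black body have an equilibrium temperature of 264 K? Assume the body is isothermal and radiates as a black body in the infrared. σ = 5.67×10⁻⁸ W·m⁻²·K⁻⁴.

For an isothermal black-emitting sphere, (1−a)S·πr² = σ·4πr²·T⁴ ⇒ S = 4σT⁴/(1−a).
S = 4·5.67×10⁻⁸·(264)⁴/1.00 = 1102 W/m².
Flux falls as S = L/(4πd²), so d = √(L/(4πS)) = √(1.17×10²⁶/(4π·1102)).

d ≈ 9.19×10¹⁰ m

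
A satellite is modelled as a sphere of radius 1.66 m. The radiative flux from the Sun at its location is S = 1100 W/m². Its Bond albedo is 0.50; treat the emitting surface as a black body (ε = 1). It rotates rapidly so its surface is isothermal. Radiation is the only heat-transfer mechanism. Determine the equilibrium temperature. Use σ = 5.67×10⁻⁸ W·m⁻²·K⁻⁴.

T ≈ 222 K

At equilibrium, absorbed power = emitted power.
Absorbing cross-section = πr² = 8.657 m²; emitting surface = 4πr² = 34.63 m² (ratio 4).
(1−a)S·A_cross = εσ·A_surf·T⁴  ⇒  T⁴ = (1−a)S/(4σ).
T⁴ = 0.500·1100/(4·5.67×10⁻⁸) = 2.425×10⁹ K⁴.
T = (2.425×10⁹)^(1/4).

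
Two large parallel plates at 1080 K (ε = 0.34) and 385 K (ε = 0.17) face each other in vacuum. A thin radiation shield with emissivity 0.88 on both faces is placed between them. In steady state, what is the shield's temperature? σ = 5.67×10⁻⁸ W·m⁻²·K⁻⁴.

T_s ≈ 976 K

In steady state the net flux on the hot side equals that on the cold side.
σ(T₁⁴−T_s⁴)/D₁ = σ(T_s⁴−T₂⁴)/D₂, with D₁ = 1/ε₁+1/ε_s−1 = 3.078, D₂ = 1/ε_s+1/ε₂−1 = 6.019.
Solve for T_s⁴: T_s⁴ = (D₂·T₁⁴ + D₁·T₂⁴)/(D₁+D₂) = 9.076×10¹¹ K⁴.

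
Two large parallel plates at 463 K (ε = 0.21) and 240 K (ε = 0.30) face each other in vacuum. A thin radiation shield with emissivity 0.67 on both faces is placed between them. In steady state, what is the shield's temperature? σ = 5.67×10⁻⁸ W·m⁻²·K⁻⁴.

In steady state the net flux on the hot side equals that on the cold side.
σ(T₁⁴−T_s⁴)/D₁ = σ(T_s⁴−T₂⁴)/D₂, with D₁ = 1/ε₁+1/ε_s−1 = 5.254, D₂ = 1/ε_s+1/ε₂−1 = 3.826.
Solve for T_s⁴: T_s⁴ = (D₂·T₁⁴ + D₁·T₂⁴)/(D₁+D₂) = 2.128×10¹⁰ K⁴.

T_s ≈ 382 K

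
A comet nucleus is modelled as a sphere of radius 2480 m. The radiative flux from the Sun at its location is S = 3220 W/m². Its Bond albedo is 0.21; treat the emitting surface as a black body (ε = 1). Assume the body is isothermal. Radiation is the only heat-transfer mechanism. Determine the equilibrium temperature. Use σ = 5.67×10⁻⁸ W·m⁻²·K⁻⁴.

At equilibrium, absorbed power = emitted power.
Absorbing cross-section = πr² = 1.932×10⁷ m²; emitting surface = 4πr² = 7.729×10⁷ m² (ratio 4).
(1−a)S·A_cross = εσ·A_surf·T⁴  ⇒  T⁴ = (1−a)S/(4σ).
T⁴ = 0.790·3220/(4·5.67×10⁻⁸) = 1.122×10¹⁰ K⁴.
T = (1.122×10¹⁰)^(1/4).

T ≈ 325 K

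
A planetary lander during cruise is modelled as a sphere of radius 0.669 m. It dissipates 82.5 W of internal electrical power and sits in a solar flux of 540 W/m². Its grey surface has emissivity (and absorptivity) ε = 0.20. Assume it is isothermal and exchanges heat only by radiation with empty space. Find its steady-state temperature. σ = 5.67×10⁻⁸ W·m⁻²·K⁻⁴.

At steady state, absorbed solar power + internal power = radiated power.
Absorbed: α·S·A_cross = 0.20·540·1.406 = 151.9 W (cross-section πr²).
Total input = 151.9 + 82.5 = 234.4 W.
Radiated: εσ·A_surf·T⁴ with A_surf = 4πr² = 5.624 m².
T⁴ = 234.4/(0.20·5.67×10⁻⁸·5.624) = 3.674×10⁹ K⁴.

T ≈ 246 K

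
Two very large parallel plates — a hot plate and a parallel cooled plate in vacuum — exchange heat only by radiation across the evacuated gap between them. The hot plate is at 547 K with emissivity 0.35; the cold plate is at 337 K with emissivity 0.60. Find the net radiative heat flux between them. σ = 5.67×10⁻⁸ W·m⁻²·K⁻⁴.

For two infinite grey parallel plates, q = σ(T₁⁴ − T₂⁴)/(1/ε₁ + 1/ε₂ − 1).
T₁⁴ − T₂⁴ = 8.953×10¹⁰ − 1.290×10¹⁰ = 7.663×10¹⁰ K⁴.
1/ε₁ + 1/ε₂ − 1 = 2.857 + 1.667 − 1 = 3.524.
q = 5.67×10⁻⁸ × 7.663×10¹⁰ / 3.524.

q ≈ 1230 W/m²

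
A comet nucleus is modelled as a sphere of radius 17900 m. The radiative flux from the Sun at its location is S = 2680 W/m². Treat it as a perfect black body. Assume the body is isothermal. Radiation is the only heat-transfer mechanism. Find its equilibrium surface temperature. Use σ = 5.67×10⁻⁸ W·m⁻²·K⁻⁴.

T ≈ 330 K

At equilibrium, absorbed power = emitted power.
Absorbing cross-section = πr² = 1.007×10⁹ m²; emitting surface = 4πr² = 4.026×10⁹ m² (ratio 4).
S·A_cross = εσ·A_surf·T⁴  ⇒  T⁴ = S/(4σ).
T⁴ = 1.00·2680/(4·5.67×10⁻⁸) = 1.182×10¹⁰ K⁴.
T = (1.182×10¹⁰)^(1/4).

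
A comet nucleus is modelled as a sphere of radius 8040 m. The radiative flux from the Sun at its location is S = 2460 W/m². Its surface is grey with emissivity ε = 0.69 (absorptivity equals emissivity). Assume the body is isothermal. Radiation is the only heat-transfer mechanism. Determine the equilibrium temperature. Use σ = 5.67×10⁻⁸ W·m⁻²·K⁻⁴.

T ≈ 323 K

At equilibrium, absorbed power = emitted power.
Absorbing cross-section = πr² = 2.031×10⁸ m²; emitting surface = 4πr² = 8.123×10⁸ m² (ratio 4).
εS·A_cross = εσ·A_surf·T⁴  ⇒  T⁴ = S/(4σ)   (ε cancels).
T⁴ = 2460/(4·5.67×10⁻⁸) = 1.085×10¹⁰ K⁴.
T = (1.085×10¹⁰)^(1/4).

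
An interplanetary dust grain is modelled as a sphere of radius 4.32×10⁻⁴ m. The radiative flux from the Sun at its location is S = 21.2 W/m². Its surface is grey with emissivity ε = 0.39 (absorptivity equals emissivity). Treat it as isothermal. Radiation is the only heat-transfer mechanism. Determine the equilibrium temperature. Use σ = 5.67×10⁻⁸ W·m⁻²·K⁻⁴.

T ≈ 98.3 K

At equilibrium, absorbed power = emitted power.
Absorbing cross-section = πr² = 5.863×10⁻⁷ m²; emitting surface = 4πr² = 2.345×10⁻⁶ m² (ratio 4).
εS·A_cross = εσ·A_surf·T⁴  ⇒  T⁴ = S/(4σ)   (ε cancels).
T⁴ = 21.2/(4·5.67×10⁻⁸) = 9.347×10⁷ K⁴.
T = (9.347×10⁷)^(1/4).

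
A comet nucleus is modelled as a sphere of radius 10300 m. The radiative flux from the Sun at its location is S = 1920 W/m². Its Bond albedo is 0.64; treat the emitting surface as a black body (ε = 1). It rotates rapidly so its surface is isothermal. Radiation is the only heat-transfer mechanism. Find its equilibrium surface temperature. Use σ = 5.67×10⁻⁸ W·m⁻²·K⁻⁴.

T ≈ 235 K

At equilibrium, absorbed power = emitted power.
Absorbing cross-section = πr² = 3.333×10⁸ m²; emitting surface = 4πr² = 1.333×10⁹ m² (ratio 4).
(1−a)S·A_cross = εσ·A_surf·T⁴  ⇒  T⁴ = (1−a)S/(4σ).
T⁴ = 0.360·1920/(4·5.67×10⁻⁸) = 3.048×10⁹ K⁴.
T = (3.048×10⁹)^(1/4).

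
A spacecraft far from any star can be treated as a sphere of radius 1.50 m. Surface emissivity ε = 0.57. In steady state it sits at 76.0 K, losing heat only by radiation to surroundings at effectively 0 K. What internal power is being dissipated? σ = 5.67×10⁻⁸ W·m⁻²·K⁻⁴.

P ≈ 30.5 W

Steady state: P = εσA T⁴.
A = 4πr² = 28.27 m²; T⁴ = (76.0)⁴ = 3.336×10⁷ K⁴.
P = 0.57 × 5.67×10⁻⁸ × 28.27 × 3.336×10⁷.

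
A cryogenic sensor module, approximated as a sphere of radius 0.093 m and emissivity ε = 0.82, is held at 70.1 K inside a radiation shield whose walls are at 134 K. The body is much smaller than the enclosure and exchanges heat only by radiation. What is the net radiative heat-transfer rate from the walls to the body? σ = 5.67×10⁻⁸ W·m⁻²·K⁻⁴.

For a small grey body in a large enclosure: P_net = εσA(T_body⁴ − T_wall⁴).
A = 4πr² = 0.1087 m²; T_body⁴ − T_wall⁴ = 2.415×10⁷ − 3.224×10⁸ = -2.983×10⁸ K⁴.
|P_net| = 0.82·5.67×10⁻⁸·0.1087·2.983×10⁸.

P_net ≈ 1.51 W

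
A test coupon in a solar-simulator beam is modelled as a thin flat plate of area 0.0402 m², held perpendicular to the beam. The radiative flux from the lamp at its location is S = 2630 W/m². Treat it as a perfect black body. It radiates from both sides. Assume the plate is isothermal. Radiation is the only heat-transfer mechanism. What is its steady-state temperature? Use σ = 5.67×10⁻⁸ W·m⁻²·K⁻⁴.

T ≈ 390 K

At equilibrium, absorbed power = emitted power.
Absorbing cross-section = A = 0.04020 m²; emitting surface = 2A = 0.08040 m² (ratio 2).
S·A_cross = εσ·A_surf·T⁴  ⇒  T⁴ = S/(2σ).
T⁴ = 1.00·2630/(2·5.67×10⁻⁸) = 2.319×10¹⁰ K⁴.
T = (2.319×10¹⁰)^(1/4).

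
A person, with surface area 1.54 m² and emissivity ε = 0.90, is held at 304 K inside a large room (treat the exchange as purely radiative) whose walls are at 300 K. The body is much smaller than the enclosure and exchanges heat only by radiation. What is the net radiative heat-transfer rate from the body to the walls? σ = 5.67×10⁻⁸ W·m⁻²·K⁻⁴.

P_net ≈ 34.6 W

For a small grey body in a large enclosure: P_net = εσA(T_body⁴ − T_wall⁴).
A = 1.54 m²; T_body⁴ − T_wall⁴ = 8.541×10⁹ − 8.100×10⁹ = 4.407×10⁸ K⁴.
|P_net| = 0.90·5.67×10⁻⁸·1.540·4.407×10⁸.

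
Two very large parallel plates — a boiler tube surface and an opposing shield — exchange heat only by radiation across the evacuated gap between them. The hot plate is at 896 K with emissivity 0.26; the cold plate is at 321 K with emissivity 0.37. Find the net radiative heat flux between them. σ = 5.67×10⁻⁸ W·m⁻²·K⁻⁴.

q ≈ 6480 W/m²

For two infinite grey parallel plates, q = σ(T₁⁴ − T₂⁴)/(1/ε₁ + 1/ε₂ − 1).
T₁⁴ − T₂⁴ = 6.445×10¹¹ − 1.062×10¹⁰ = 6.339×10¹¹ K⁴.
1/ε₁ + 1/ε₂ − 1 = 3.846 + 2.703 − 1 = 5.549.
q = 5.67×10⁻⁸ × 6.339×10¹¹ / 5.549.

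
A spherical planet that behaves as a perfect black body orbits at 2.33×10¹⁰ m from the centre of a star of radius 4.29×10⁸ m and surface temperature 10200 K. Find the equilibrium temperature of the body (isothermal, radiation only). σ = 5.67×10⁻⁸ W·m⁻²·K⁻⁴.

T ≈ 979 K

The star's surface emits σT_*⁴; at distance d the flux is S = σT_*⁴(R_*/d)².
S = 5.67×10⁻⁸·(10200)⁴·(4.29×10⁸/2.33×10¹⁰)² = 2.081×10⁵ W/m².
For an isothermal sphere T⁴ = (1−a)S/(4σ) = 9.174×10¹¹ K⁴.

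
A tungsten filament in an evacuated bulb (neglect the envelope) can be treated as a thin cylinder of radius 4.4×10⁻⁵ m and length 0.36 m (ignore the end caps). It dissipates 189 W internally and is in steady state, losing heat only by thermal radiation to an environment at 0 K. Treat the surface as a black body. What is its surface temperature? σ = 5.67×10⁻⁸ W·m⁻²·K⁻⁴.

Steady state: internal power = radiated power, P = εσA T⁴.
Radiating area A = 2πrL = 9.953×10⁻⁵ m².
T⁴ = P/(εσA) = 189/(1.0·5.67×10⁻⁸·9.953×10⁻⁵) = 3.349×10¹³ K⁴.
T = (3.349×10¹³)^(1/4).

T ≈ 2410 K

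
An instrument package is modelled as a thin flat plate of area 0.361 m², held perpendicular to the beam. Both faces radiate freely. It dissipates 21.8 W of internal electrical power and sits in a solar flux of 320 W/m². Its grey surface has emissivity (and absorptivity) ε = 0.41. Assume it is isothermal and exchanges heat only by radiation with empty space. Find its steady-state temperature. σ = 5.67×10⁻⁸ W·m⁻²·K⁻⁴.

T ≈ 253 K

At steady state, absorbed solar power + internal power = radiated power.
Absorbed: α·S·A_cross = 0.41·320·0.3610 = 47.36 W (cross-section A).
Total input = 47.36 + 21.8 = 69.16 W.
Radiated: εσ·A_surf·T⁴ with A_surf = 2A = 0.7220 m².
T⁴ = 69.16/(0.41·5.67×10⁻⁸·0.7220) = 4.121×10⁹ K⁴.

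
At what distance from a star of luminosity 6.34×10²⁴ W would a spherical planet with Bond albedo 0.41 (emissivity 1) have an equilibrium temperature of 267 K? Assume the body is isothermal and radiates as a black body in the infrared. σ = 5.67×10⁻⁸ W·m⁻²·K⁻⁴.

For an isothermal black-emitting sphere, (1−a)S·πr² = σ·4πr²·T⁴ ⇒ S = 4σT⁴/(1−a).
S = 4·5.67×10⁻⁸·(267)⁴/0.590 = 1954 W/m².
Flux falls as S = L/(4πd²), so d = √(L/(4πS)) = √(6.34×10²⁴/(4π·1954)).

d ≈ 1.61×10¹⁰ m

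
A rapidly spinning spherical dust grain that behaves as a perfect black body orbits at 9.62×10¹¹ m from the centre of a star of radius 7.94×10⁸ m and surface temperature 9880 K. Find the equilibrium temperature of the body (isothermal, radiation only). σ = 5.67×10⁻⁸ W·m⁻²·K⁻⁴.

T ≈ 201 K

The star's surface emits σT_*⁴; at distance d the flux is S = σT_*⁴(R_*/d)².
S = 5.67×10⁻⁸·(9880)⁴·(7.94×10⁸/9.62×10¹¹)² = 368.0 W/m².
For an isothermal sphere T⁴ = (1−a)S/(4σ) = 1.623×10⁹ K⁴.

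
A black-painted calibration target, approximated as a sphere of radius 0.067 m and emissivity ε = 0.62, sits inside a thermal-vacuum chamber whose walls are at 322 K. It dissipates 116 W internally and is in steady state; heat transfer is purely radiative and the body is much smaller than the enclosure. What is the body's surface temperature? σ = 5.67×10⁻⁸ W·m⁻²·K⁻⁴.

T ≈ 513 K

For a small grey body in a large enclosure, net radiated power = εσA(T⁴ − T_w⁴).
Steady state: P = εσA(T⁴ − T_w⁴) with A = 4πr² = 0.05641 m².
T⁴ = P/(εσA) + T_w⁴ = 116/(0.62·5.67×10⁻⁸·0.05641) + (322)⁴
    = 5.850×10¹⁰ + 1.075×10¹⁰ = 6.925×10¹⁰ K⁴.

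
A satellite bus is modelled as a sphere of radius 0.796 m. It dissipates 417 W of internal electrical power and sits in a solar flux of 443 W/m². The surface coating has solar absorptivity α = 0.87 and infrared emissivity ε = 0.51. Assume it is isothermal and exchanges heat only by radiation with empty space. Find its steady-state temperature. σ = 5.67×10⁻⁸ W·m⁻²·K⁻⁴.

T ≈ 268 K

At steady state, absorbed solar power + internal power = radiated power.
Absorbed: α·S·A_cross = 0.87·443·1.991 = 767.2 W (cross-section πr²).
Total input = 767.2 + 417 = 1184 W.
Radiated: εσ·A_surf·T⁴ with A_surf = 4πr² = 7.962 m².
T⁴ = 1184/(0.51·5.67×10⁻⁸·7.962) = 5.143×10⁹ K⁴.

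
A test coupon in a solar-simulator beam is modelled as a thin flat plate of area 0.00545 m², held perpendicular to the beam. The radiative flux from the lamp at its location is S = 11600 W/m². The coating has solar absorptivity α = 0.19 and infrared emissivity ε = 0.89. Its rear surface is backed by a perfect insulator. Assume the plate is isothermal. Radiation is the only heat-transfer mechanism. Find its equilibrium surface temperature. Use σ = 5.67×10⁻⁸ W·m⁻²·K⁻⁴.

At equilibrium, absorbed power = emitted power.
Absorbing cross-section = A = 0.005450 m²; emitting surface = A = 0.005450 m² (ratio 1).
αS·A_cross = εσ·A_surf·T⁴  ⇒  T⁴ = αS/(ε·1σ).
T⁴ = 0.190·11600/(0.89·1·5.67×10⁻⁸) = 4.368×10¹⁰ K⁴.
T = (4.368×10¹⁰)^(1/4).

T ≈ 457 K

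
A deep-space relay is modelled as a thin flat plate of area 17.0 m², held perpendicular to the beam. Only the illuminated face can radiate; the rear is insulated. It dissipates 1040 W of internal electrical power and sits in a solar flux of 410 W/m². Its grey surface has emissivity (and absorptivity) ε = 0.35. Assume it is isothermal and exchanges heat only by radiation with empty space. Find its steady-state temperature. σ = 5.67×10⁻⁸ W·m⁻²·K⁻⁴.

T ≈ 319 K

At steady state, absorbed solar power + internal power = radiated power.
Absorbed: α·S·A_cross = 0.35·410·17.00 = 2440 W (cross-section A).
Total input = 2440 + 1040 = 3480 W.
Radiated: εσ·A_surf·T⁴ with A_surf = A = 17.00 m².
T⁴ = 3480/(0.35·5.67×10⁻⁸·17.00) = 1.031×10¹⁰ K⁴.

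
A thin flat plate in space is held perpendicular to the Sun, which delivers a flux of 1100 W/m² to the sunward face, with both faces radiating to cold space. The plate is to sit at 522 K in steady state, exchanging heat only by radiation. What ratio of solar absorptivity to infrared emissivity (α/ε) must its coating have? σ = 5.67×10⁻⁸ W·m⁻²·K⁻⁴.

α/ε ≈ 7.65

Balance: αS·A = εσ·2A·T⁴ ⇒ α/ε = 2σT⁴/S.
α/ε = 2·5.67×10⁻⁸·(522)⁴/1100 = 2·5.67×10⁻⁸·7.425×10¹⁰/1100.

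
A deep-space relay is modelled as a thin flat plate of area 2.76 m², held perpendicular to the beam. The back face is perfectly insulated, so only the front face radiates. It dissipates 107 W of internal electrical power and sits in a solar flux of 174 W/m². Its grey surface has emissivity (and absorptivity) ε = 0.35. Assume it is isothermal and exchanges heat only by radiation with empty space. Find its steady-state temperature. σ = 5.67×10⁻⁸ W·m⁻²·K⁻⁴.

At steady state, absorbed solar power + internal power = radiated power.
Absorbed: α·S·A_cross = 0.35·174·2.760 = 168.1 W (cross-section A).
Total input = 168.1 + 107 = 275.1 W.
Radiated: εσ·A_surf·T⁴ with A_surf = A = 2.760 m².
T⁴ = 275.1/(0.35·5.67×10⁻⁸·2.760) = 5.022×10⁹ K⁴.

T ≈ 266 K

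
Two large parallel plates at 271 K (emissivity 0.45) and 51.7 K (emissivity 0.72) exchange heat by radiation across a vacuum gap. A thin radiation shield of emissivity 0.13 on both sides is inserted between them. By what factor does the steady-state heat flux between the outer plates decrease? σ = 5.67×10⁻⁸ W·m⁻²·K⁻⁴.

Without shield: q₀ = σΔ(T⁴)/(1/ε₁+1/ε₂−1) with denominator 2.611.
With shield the two gaps are in series; the resistances add: (1/ε₁+1/ε_s−1)+(1/ε_s+1/ε₂−1) = 8.915+8.081 = 17.00.
Heat-flux ratio q₀/q = 17.00/2.611.

factor ≈ 6.51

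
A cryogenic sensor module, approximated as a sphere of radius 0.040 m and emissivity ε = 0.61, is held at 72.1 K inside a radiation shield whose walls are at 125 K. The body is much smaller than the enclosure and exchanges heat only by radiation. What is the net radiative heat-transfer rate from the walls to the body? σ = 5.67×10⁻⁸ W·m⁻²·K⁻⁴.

For a small grey body in a large enclosure: P_net = εσA(T_body⁴ − T_wall⁴).
A = 4πr² = 0.02011 m²; T_body⁴ − T_wall⁴ = 2.702×10⁷ − 2.441×10⁸ = -2.171×10⁸ K⁴.
|P_net| = 0.61·5.67×10⁻⁸·0.02011·2.171×10⁸.

P_net ≈ 0.151 W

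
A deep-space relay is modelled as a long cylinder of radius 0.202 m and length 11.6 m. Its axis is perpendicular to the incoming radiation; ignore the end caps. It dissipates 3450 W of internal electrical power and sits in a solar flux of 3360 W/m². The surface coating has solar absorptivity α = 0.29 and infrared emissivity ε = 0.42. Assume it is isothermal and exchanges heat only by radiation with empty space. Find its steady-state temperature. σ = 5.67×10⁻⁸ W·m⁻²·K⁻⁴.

T ≈ 389 K

At steady state, absorbed solar power + internal power = radiated power.
Absorbed: α·S·A_cross = 0.29·3360·4.686 = 4566 W (cross-section 2rL).
Total input = 4566 + 3450 = 8016 W.
Radiated: εσ·A_surf·T⁴ with A_surf = 2πrL = 14.72 m².
T⁴ = 8016/(0.42·5.67×10⁻⁸·14.72) = 2.286×10¹⁰ K⁴.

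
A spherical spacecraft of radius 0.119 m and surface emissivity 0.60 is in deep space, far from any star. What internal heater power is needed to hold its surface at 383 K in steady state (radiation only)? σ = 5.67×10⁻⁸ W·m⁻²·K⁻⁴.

P ≈ 130 W

P = εσ·4πr²·T⁴.
4πr² = 0.1780 m²; T⁴ = 2.152×10¹⁰ K⁴.
P = 0.60·5.67×10⁻⁸·0.1780·2.152×10¹⁰.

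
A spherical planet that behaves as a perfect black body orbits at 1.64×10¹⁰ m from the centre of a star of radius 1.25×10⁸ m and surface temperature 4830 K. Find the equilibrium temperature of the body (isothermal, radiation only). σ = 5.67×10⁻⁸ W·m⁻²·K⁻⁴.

T ≈ 298 K

The star's surface emits σT_*⁴; at distance d the flux is S = σT_*⁴(R_*/d)².
S = 5.67×10⁻⁸·(4830)⁴·(1.25×10⁸/1.64×10¹⁰)² = 1793 W/m².
For an isothermal sphere T⁴ = (1−a)S/(4σ) = 7.904×10⁹ K⁴.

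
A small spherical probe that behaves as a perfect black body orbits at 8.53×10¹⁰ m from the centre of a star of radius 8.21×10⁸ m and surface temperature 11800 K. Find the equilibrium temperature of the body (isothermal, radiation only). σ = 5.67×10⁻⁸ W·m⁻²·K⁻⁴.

T ≈ 819 K

The star's surface emits σT_*⁴; at distance d the flux is S = σT_*⁴(R_*/d)².
S = 5.67×10⁻⁸·(11800)⁴·(8.21×10⁸/8.53×10¹⁰)² = 1.018×10⁵ W/m².
For an isothermal sphere T⁴ = (1−a)S/(4σ) = 4.490×10¹¹ K⁴.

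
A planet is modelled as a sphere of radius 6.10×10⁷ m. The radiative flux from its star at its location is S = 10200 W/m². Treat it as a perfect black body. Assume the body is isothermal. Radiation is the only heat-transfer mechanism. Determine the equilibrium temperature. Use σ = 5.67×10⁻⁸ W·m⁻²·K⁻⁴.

At equilibrium, absorbed power = emitted power.
Absorbing cross-section = πr² = 1.169×10¹⁶ m²; emitting surface = 4πr² = 4.676×10¹⁶ m² (ratio 4).
S·A_cross = εσ·A_surf·T⁴  ⇒  T⁴ = S/(4σ).
T⁴ = 1.00·10200/(4·5.67×10⁻⁸) = 4.497×10¹⁰ K⁴.
T = (4.497×10¹⁰)^(1/4).

T ≈ 461 K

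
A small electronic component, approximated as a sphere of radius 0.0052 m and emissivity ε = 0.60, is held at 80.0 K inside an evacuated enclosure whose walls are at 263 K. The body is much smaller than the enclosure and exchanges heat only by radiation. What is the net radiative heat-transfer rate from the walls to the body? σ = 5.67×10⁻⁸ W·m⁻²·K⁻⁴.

For a small grey body in a large enclosure: P_net = εσA(T_body⁴ − T_wall⁴).
A = 4πr² = 3.398×10⁻⁴ m²; T_body⁴ − T_wall⁴ = 4.096×10⁷ − 4.784×10⁹ = -4.743×10⁹ K⁴.
|P_net| = 0.60·5.67×10⁻⁸·3.398×10⁻⁴·4.743×10⁹.

P_net ≈ 0.0548 W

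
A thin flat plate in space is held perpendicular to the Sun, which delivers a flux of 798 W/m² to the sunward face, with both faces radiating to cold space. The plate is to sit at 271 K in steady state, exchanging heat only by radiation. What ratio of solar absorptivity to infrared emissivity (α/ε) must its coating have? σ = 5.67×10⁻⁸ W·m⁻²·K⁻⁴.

α/ε ≈ 0.766

Balance: αS·A = εσ·2A·T⁴ ⇒ α/ε = 2σT⁴/S.
α/ε = 2·5.67×10⁻⁸·(271)⁴/798 = 2·5.67×10⁻⁸·5.394×10⁹/798.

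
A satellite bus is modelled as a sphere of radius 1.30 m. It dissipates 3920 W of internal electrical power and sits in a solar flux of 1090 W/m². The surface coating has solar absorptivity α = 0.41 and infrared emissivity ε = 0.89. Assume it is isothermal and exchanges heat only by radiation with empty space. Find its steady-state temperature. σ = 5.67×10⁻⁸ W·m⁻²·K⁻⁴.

T ≈ 277 K

At steady state, absorbed solar power + internal power = radiated power.
Absorbed: α·S·A_cross = 0.41·1090·5.309 = 2373 W (cross-section πr²).
Total input = 2373 + 3920 = 6293 W.
Radiated: εσ·A_surf·T⁴ with A_surf = 4πr² = 21.24 m².
T⁴ = 6293/(0.89·5.67×10⁻⁸·21.24) = 5.872×10⁹ K⁴.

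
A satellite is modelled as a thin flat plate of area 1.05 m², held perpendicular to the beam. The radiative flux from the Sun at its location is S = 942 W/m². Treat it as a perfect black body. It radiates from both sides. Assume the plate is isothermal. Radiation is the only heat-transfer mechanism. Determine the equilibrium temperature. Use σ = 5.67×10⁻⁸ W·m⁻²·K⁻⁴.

T ≈ 302 K

At equilibrium, absorbed power = emitted power.
Absorbing cross-section = A = 1.050 m²; emitting surface = 2A = 2.100 m² (ratio 2).
S·A_cross = εσ·A_surf·T⁴  ⇒  T⁴ = S/(2σ).
T⁴ = 1.00·942/(2·5.67×10⁻⁸) = 8.307×10⁹ K⁴.
T = (8.307×10⁹)^(1/4).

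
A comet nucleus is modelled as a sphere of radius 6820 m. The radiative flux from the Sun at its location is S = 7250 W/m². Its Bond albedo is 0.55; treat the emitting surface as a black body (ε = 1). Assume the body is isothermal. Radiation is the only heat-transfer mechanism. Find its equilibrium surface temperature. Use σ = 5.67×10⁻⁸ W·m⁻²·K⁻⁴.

At equilibrium, absorbed power = emitted power.
Absorbing cross-section = πr² = 1.461×10⁸ m²; emitting surface = 4πr² = 5.845×10⁸ m² (ratio 4).
(1−a)S·A_cross = εσ·A_surf·T⁴  ⇒  T⁴ = (1−a)S/(4σ).
T⁴ = 0.450·7250/(4·5.67×10⁻⁸) = 1.438×10¹⁰ K⁴.
T = (1.438×10¹⁰)^(1/4).

T ≈ 346 K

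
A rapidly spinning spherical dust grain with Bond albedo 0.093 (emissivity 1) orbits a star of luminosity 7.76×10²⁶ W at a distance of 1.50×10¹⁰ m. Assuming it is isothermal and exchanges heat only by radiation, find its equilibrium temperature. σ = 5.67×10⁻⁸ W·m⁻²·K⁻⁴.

T ≈ 1020 K

First find the stellar flux at distance d: S = L/(4πd²) = 7.76×10²⁶/(4π·(1.50×10¹⁰)²) = 2.745×10⁵ W/m².
For an isothermal sphere, absorbed (1−a)S·πr² = emitted σ·4πr²·T⁴, so T⁴ = (1−a)S/(4σ).
T⁴ = 0.907·2.745×10⁵/(4·5.67×10⁻⁸) = 1.098×10¹² K⁴.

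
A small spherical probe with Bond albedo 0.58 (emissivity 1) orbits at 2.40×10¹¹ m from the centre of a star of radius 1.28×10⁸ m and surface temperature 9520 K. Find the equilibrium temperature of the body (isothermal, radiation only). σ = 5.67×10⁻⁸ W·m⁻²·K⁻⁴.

T ≈ 125 K

The star's surface emits σT_*⁴; at distance d the flux is S = σT_*⁴(R_*/d)².
S = 5.67×10⁻⁸·(9520)⁴·(1.28×10⁸/2.40×10¹¹)² = 132.5 W/m².
For an isothermal sphere T⁴ = (1−a)S/(4σ) = 2.453×10⁸ K⁴.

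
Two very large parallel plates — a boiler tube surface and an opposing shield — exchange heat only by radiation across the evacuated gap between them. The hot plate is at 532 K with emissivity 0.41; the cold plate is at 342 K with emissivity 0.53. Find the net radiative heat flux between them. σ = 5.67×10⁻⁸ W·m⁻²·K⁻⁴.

For two infinite grey parallel plates, q = σ(T₁⁴ − T₂⁴)/(1/ε₁ + 1/ε₂ − 1).
T₁⁴ − T₂⁴ = 8.010×10¹⁰ − 1.368×10¹⁰ = 6.642×10¹⁰ K⁴.
1/ε₁ + 1/ε₂ − 1 = 2.439 + 1.887 − 1 = 3.326.
q = 5.67×10⁻⁸ × 6.642×10¹⁰ / 3.326.

q ≈ 1130 W/m²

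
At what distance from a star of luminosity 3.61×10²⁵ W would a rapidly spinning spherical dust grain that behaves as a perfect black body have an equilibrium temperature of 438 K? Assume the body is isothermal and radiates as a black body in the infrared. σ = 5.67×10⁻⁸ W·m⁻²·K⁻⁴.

For an isothermal black-emitting sphere, (1−a)S·πr² = σ·4πr²·T⁴ ⇒ S = 4σT⁴/(1−a).
S = 4·5.67×10⁻⁸·(438)⁴/1.00 = 8347 W/m².
Flux falls as S = L/(4πd²), so d = √(L/(4πS)) = √(3.61×10²⁵/(4π·8347)).

d ≈ 1.86×10¹⁰ m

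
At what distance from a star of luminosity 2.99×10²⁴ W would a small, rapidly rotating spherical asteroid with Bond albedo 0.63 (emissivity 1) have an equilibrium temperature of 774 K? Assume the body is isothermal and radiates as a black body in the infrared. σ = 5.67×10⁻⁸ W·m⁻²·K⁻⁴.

d ≈ 1.04×10⁹ m

For an isothermal black-emitting sphere, (1−a)S·πr² = σ·4πr²·T⁴ ⇒ S = 4σT⁴/(1−a).
S = 4·5.67×10⁻⁸·(774)⁴/0.370 = 2.200×10⁵ W/m².
Flux falls as S = L/(4πd²), so d = √(L/(4πS)) = √(2.99×10²⁴/(4π·2.200×10⁵)).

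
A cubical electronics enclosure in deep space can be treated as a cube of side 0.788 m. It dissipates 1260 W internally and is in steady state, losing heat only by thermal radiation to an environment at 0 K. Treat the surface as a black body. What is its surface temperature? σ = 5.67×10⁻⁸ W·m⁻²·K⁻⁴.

Steady state: internal power = radiated power, P = εσA T⁴.
Radiating area A = 6L² = 3.726 m².
T⁴ = P/(εσA) = 1260/(1.0·5.67×10⁻⁸·3.726) = 5.965×10⁹ K⁴.
T = (5.965×10⁹)^(1/4).

T ≈ 278 K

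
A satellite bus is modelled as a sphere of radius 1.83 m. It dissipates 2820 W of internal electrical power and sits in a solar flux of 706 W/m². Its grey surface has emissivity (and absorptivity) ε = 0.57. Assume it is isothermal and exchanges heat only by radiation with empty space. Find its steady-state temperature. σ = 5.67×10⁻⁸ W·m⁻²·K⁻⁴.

At steady state, absorbed solar power + internal power = radiated power.
Absorbed: α·S·A_cross = 0.57·706·10.52 = 4234 W (cross-section πr²).
Total input = 4234 + 2820 = 7054 W.
Radiated: εσ·A_surf·T⁴ with A_surf = 4πr² = 42.08 m².
T⁴ = 7054/(0.57·5.67×10⁻⁸·42.08) = 5.186×10⁹ K⁴.

T ≈ 268 K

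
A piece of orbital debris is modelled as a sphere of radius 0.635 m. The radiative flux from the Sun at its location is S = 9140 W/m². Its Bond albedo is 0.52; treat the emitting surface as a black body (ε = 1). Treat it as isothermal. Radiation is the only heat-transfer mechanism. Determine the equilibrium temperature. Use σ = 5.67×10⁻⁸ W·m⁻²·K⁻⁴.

T ≈ 373 K

At equilibrium, absorbed power = emitted power.
Absorbing cross-section = πr² = 1.267 m²; emitting surface = 4πr² = 5.067 m² (ratio 4).
(1−a)S·A_cross = εσ·A_surf·T⁴  ⇒  T⁴ = (1−a)S/(4σ).
T⁴ = 0.480·9140/(4·5.67×10⁻⁸) = 1.934×10¹⁰ K⁴.
T = (1.934×10¹⁰)^(1/4).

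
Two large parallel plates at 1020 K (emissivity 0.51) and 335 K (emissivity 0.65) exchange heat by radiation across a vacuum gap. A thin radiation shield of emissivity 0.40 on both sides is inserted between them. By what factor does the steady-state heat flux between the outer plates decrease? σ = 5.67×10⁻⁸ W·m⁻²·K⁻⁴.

factor ≈ 2.60

Without shield: q₀ = σΔ(T⁴)/(1/ε₁+1/ε₂−1) with denominator 2.499.
With shield the two gaps are in series; the resistances add: (1/ε₁+1/ε_s−1)+(1/ε_s+1/ε₂−1) = 3.461+3.038 = 6.499.
Heat-flux ratio q₀/q = 6.499/2.499.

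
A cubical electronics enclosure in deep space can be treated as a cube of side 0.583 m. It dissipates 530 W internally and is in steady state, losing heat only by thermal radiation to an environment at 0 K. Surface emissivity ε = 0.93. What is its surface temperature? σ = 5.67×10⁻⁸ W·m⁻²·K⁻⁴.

Steady state: internal power = radiated power, P = εσA T⁴.
Radiating area A = 6L² = 2.039 m².
T⁴ = P/(εσA) = 530/(0.93·5.67×10⁻⁸·2.039) = 4.929×10⁹ K⁴.
T = (4.929×10⁹)^(1/4).

T ≈ 265 K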